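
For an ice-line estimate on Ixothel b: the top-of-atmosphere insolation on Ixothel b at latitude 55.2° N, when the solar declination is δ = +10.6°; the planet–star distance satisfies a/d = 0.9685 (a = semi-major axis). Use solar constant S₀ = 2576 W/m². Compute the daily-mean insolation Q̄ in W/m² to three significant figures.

Q̄ ≈ 630 W/m²

cos H₀ = −tan(+55.2°) tan(+10.600°) = -0.2693, H₀ = 1.8434 rad.
Bracket: H₀ sin φ sin δ + cos φ cos δ sin H₀ = 1.8434×0.82115×0.18395 + 0.57071×0.98294×0.96307 = 0.278447 + 0.540257 = 0.818704.
Inverse-square distance factor (a/d)² = 0.9685² = 0.937992.
Q̄ = (S₀/π) × 0.937992 × [bracket] = (2576/π) × 0.937992 × 0.818704 = 629.7 W/m².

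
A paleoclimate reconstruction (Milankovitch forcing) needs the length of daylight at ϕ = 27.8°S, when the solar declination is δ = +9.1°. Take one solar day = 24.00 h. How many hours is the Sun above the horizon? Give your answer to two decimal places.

11.35 h

cos h₀ = −tan ϕ · tan δ = −tan(-27.8°) × tan(+9.100°) = 0.0845, so h₀ = 1.4862 rad = 85.16°.
Daylight = 2h₀/(2π) × 24.00 h = (1.4862/π) × 24.00 = 11.35 h.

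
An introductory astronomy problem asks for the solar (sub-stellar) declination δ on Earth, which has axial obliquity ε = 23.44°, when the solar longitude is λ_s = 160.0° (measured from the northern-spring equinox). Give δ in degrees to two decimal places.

δ = +7.82°

sin δ = sin ε · sin λ_s = sin 23.44° × sin 160.0° = 0.136052.
δ = arcsin(0.136052) = +7.82°.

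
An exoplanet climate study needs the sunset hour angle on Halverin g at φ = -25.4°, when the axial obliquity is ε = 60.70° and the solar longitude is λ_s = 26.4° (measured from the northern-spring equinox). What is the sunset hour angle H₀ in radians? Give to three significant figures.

Solar declination: sin δ = sin ε · sin λ_s = sin 60.70° × sin 26.4° = 0.38775, so δ = +22.815°.
cos H₀ = −tan φ · tan δ = −tan(-25.4°) × tan(+22.815°) = 0.1997, so H₀ = 1.3697 rad = 78.48°.

H₀ = 1.37 rad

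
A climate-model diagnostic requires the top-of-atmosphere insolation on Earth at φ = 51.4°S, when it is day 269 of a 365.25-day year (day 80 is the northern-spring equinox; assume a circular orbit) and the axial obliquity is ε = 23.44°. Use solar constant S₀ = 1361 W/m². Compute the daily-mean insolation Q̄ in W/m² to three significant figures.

Q̄ ≈ 294 W/m²

Solar longitude: λ_s = 360° × (269 − 80)/365.25 = 186.283°.
sin δ = sin 23.44° × sin 186.283° = -0.04354, so δ = -2.495°.
cos H₀ = −tan(-51.4°) tan(-2.495°) = -0.0546, H₀ = 1.6254 rad.
Bracket: H₀ sin φ sin δ + cos φ cos δ sin H₀ = 1.6254×-0.78152×-0.04354 + 0.62388×0.99905×0.99851 = 0.055308 + 0.622359 = 0.677667.
Q̄ = (S₀/π) × [bracket] = (1361/π) × 0.677667 = 293.6 W/m².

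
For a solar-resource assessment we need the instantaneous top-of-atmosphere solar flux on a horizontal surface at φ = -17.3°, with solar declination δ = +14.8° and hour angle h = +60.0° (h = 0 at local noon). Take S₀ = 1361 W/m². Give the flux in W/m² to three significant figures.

cos θ_z = sin φ sin δ + cos φ cos δ cos h = -0.075963 + 0.461543 = 0.385580.
Flux = S₀ · cos θ_z = 1361 × 0.385580 = 524.8 W/m².

525 W/m²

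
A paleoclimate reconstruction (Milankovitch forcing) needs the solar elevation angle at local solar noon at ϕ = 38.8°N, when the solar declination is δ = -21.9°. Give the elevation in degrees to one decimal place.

29.3°

At local noon the hour angle is zero, so the zenith angle equals |ϕ − δ| = |+38.8° − (-21.900°)| = 60.700°.
Elevation = 90° − 60.700° = 29.3°.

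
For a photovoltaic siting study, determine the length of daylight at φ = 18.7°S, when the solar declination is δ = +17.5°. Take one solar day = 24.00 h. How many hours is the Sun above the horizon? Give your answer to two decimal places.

11.18 h

cos H₀ = −tan φ · tan δ = −tan(-18.7°) × tan(+17.500°) = 0.1067, so H₀ = 1.4639 rad = 83.87°.
Daylight = 2H₀/(2π) × 24.00 h = (1.4639/π) × 24.00 = 11.18 h.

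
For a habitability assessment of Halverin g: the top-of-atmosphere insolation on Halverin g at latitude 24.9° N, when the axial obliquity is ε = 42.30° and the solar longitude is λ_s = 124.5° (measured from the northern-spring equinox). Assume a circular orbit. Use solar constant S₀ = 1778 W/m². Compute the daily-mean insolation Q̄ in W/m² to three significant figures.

Solar declination: sin δ = sin ε · sin λ_s = sin 42.30° × sin 124.5° = 0.55465, so δ = +33.686°.
cos H₀ = −tan(+24.9°) tan(+33.686°) = -0.3094, H₀ = 1.8854 rad.
Bracket: H₀ sin φ sin δ + cos φ cos δ sin H₀ = 1.8854×0.42104×0.55465 + 0.90704×0.83209×0.95093 = 0.440297 + 0.717704 = 1.158001.
Q̄ = (S₀/π) × [bracket] = (1778/π) × 1.158001 = 655.4 W/m².

Q̄ ≈ 655 W/m²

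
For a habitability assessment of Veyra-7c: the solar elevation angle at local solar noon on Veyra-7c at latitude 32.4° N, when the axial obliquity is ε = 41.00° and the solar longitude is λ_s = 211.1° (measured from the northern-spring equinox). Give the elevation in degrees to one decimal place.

Solar declination: sin δ = sin ε · sin λ_s = sin 41.00° × sin 211.1° = -0.33888, so δ = -19.808°.
At local noon the hour angle is zero, so the zenith angle equals |φ − δ| = |+32.4° − (-19.808°)| = 52.208°.
Elevation = 90° − 52.208° = 37.8°.

37.8°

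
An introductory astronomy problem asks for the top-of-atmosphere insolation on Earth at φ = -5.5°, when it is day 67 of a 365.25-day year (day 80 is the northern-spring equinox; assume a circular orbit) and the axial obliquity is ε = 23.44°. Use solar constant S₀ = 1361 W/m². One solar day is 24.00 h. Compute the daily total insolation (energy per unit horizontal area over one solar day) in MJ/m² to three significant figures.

Solar longitude: λ_s = 360° × (67 − 80)/365.25 = -12.813°, i.e. -12.813° + 360° = 347.187°.
sin δ = sin 23.44° × sin 347.187° = -0.08822, so δ = -5.061°.
cos H₀ = −tan(-5.5°) tan(-5.061°) = -0.0085, H₀ = 1.5793 rad.
Bracket: H₀ sin φ sin δ + cos φ cos δ sin H₀ = 1.5793×-0.09585×-0.08822 + 0.99540×0.99610×0.99996 = 0.013354 + 0.991478 = 1.004832.
Q̄ = (S₀/π) × [bracket] = (1361/π) × 1.004832 = 435.31 W/m².
Daily total = Q̄ × 24.00 h × 3600 s/h = 435.31 × 24.00 × 3600 / 10⁶ = 37.61 MJ/m².

37.6 MJ/m²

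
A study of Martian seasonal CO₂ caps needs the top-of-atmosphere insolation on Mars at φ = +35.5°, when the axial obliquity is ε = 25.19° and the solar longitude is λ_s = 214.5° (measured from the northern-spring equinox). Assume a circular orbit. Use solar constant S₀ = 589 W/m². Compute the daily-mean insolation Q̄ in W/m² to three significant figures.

Q̄ ≈ 109 W/m²

Solar declination: sin δ = sin ε · sin λ_s = sin 25.19° × sin 214.5° = -0.24107, so δ = -13.950°.
cos H₀ = −tan(+35.5°) tan(-13.950°) = 0.1772, H₀ = 1.3927 rad.
Bracket: H₀ sin φ sin δ + cos φ cos δ sin H₀ = 1.3927×0.58070×-0.24107 + 0.81412×0.97051×0.98418 = -0.194963 + 0.777612 = 0.582649.
Q̄ = (S₀/π) × [bracket] = (589/π) × 0.582649 = 109.2 W/m².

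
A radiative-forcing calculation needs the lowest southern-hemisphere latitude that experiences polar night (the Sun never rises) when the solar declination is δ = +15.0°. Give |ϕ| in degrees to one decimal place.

Polar night requires cos h₀ = −tan ϕ tan δ ≥ 1, i.e. tan ϕ tan δ ≤ −1.
The boundary is |tan ϕ| · |tan δ| = 1, so |ϕ| = 90° − |δ| = 90° − 15.0° = 75.0° in the southern hemisphere.

|ϕ| = 75.0°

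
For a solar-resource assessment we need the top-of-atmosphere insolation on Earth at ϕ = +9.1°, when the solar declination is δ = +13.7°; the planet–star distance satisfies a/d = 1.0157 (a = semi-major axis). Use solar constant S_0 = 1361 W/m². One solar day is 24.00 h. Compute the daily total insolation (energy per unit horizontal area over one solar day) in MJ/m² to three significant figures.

39.3 MJ/m²

cos h₀ = −tan(+9.1°) tan(+13.700°) = -0.0390, h₀ = 1.6099 rad.
Bracket: h₀ sin ϕ sin δ + cos ϕ cos δ sin h₀ = 1.6099×0.15816×0.23684 + 0.98741×0.97155×0.99924 = 0.060305 + 0.958589 = 1.018894.
Inverse-square distance factor (a/d)² = 1.0157² = 1.031646.
Q̄ = (S_0/π) × 1.031646 × [bracket] = (1361/π) × 1.031646 × 1.018894 = 455.37 W/m².
Daily total = Q̄ × 24.00 h × 3600 s/h = 455.37 × 24.00 × 3600 / 10⁶ = 39.34 MJ/m².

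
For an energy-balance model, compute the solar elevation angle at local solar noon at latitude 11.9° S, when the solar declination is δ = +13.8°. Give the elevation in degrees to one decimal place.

64.3°

At local noon the hour angle is zero, so the zenith angle equals |ϕ − δ| = |-11.9° − (+13.800°)| = 25.700°.
Elevation = 90° − 25.700° = 64.3°.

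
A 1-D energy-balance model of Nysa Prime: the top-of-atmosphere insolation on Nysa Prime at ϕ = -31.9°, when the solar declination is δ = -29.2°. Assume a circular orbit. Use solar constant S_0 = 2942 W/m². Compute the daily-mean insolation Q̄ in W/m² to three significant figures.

Q̄ ≈ 1.12e+03 W/m²

cos h₀ = −tan(-31.9°) tan(-29.200°) = -0.3479, h₀ = 1.9261 rad.
Bracket: h₀ sin ϕ sin δ + cos ϕ cos δ sin h₀ = 1.9261×-0.52844×-0.48786 + 0.84897×0.87292×0.93754 = 0.496558 + 0.694795 = 1.191353.
Q̄ = (S_0/π) × [bracket] = (2942/π) × 1.191353 = 1116 W/m².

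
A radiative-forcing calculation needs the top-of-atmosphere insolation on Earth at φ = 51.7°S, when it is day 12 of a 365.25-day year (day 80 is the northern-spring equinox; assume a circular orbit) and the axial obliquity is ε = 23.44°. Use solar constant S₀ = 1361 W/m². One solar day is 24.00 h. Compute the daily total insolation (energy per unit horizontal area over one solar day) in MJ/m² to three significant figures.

41.2 MJ/m²

Solar longitude: λ_s = 360° × (12 − 80)/365.25 = -67.023°, i.e. -67.023° + 360° = 292.977°.
sin δ = sin 23.44° × sin 292.977° = -0.36623, so δ = -21.483°.
cos H₀ = −tan(-51.7°) tan(-21.483°) = -0.4983, H₀ = 2.0925 rad.
Bracket: H₀ sin φ sin δ + cos φ cos δ sin H₀ = 2.0925×-0.78478×-0.36623 + 0.61978×0.93053×0.86698 = 0.601405 + 0.500008 = 1.101413.
Q̄ = (S₀/π) × [bracket] = (1361/π) × 1.101413 = 477.15 W/m².
Daily total = Q̄ × 24.00 h × 3600 s/h = 477.15 × 24.00 × 3600 / 10⁶ = 41.23 MJ/m².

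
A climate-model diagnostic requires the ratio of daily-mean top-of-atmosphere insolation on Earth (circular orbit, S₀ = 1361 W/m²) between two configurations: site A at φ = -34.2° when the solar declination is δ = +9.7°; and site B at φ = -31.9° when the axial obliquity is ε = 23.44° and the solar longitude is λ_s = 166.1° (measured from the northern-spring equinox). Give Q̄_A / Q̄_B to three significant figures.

— Configuration A (φ=-34.2°):
cos H₀ = −tan(-34.2°) tan(+9.700°) = 0.1162, H₀ = 1.4544 rad.
Bracket: H₀ sin φ sin δ + cos φ cos δ sin H₀ = 1.4544×-0.56208×0.16849 + 0.82708×0.98570×0.99323 = -0.137739 + 0.809733 = 0.671994.
Q̄ = (S₀/π) × [bracket] = (1361/π) × 0.671994 = 291.12 W/m².
— Configuration B (φ=-31.9°):
Solar declination: sin δ = sin ε · sin λ_s = sin 23.44° × sin 166.1° = 0.09556, so δ = +5.484°.
cos H₀ = −tan(-31.9°) tan(+5.484°) = 0.0598, H₀ = 1.5110 rad.
Bracket: H₀ sin φ sin δ + cos φ cos δ sin H₀ = 1.5110×-0.52844×0.09556 + 0.84897×0.99542×0.99821 = -0.076302 + 0.843569 = 0.767267.
Q̄ = (S₀/π) × [bracket] = (1361/π) × 0.767267 = 332.40 W/m².
Ratio Q̄_A / Q̄_B = 291.12 / 332.40 = 0.8758.

Q̄_A / Q̄_B ≈ 0.876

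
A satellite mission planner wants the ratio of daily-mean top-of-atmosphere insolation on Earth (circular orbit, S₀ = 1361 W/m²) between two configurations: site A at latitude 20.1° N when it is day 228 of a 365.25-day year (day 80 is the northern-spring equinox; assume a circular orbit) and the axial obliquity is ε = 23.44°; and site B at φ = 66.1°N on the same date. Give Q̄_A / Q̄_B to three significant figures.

Q̄_A / Q̄_B ≈ 1.35

— Configuration A (φ=+20.1°):
Solar longitude: λ_s = 360° × (228 − 80)/365.25 = 145.873°.
sin δ = sin 23.44° × sin 145.873° = 0.22317, so δ = +12.895°.
cos H₀ = −tan(+20.1°) tan(+12.895°) = -0.0838, H₀ = 1.6547 rad.
Bracket: H₀ sin φ sin δ + cos φ cos δ sin H₀ = 1.6547×0.34366×0.22317 + 0.93909×0.97478×0.99648 = 0.126907 + 0.912184 = 1.039091.
Q̄ = (S₀/π) × [bracket] = (1361/π) × 1.039091 = 450.15 W/m².
— Configuration B (φ=+66.1°):
cos H₀ = −tan(+66.1°) tan(+12.895°) = -0.5166, H₀ = 2.1137 rad.
Bracket: H₀ sin φ sin δ + cos φ cos δ sin H₀ = 2.1137×0.91425×0.22317 + 0.40514×0.97478×0.85620 = 0.431265 + 0.338133 = 0.769398.
Q̄ = (S₀/π) × [bracket] = (1361/π) × 0.769398 = 333.32 W/m².
Ratio Q̄_A / Q̄_B = 450.15 / 333.32 = 1.351.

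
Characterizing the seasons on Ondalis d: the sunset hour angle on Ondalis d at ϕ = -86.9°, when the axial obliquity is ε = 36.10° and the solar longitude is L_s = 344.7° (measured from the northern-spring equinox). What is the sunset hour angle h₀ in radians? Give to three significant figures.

Solar declination: sin δ = sin ε · sin L_s = sin 36.10° × sin 344.7° = -0.15547, so δ = -8.944°.
Sunrise equation: cos h₀ = −tan ϕ · tan δ = -2.9061 ≤ −1, so the host star never sets (polar day) and h₀ = π.

h₀ = 3.14 rad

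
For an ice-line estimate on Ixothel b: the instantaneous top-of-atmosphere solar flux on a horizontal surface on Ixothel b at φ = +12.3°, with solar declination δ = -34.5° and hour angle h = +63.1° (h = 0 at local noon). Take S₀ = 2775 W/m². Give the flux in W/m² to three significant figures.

676 W/m²

cos θ_z = sin φ sin δ + cos φ cos δ cos h = -0.120662 + 0.364304 = 0.243642.
Flux = S₀ · cos θ_z = 2775 × 0.243642 = 676.1 W/m².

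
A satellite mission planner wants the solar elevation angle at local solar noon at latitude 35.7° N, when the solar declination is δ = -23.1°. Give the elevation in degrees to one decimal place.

At local noon the hour angle is zero, so the zenith angle equals |φ − δ| = |+35.7° − (-23.100°)| = 58.800°.
Elevation = 90° − 58.800° = 31.2°.

31.2°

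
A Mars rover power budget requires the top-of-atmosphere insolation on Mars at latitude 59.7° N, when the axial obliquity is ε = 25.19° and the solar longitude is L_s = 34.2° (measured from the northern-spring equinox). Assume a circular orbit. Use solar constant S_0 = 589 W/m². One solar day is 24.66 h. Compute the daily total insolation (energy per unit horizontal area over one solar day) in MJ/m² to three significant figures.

14.3 MJ/m²

Solar declination: sin δ = sin ε · sin L_s = sin 25.19° × sin 34.2° = 0.23923, so δ = +13.841°.
cos h₀ = −tan(+59.7°) tan(+13.841°) = -0.4216, h₀ = 2.0061 rad.
Bracket: h₀ sin ϕ sin δ + cos ϕ cos δ sin h₀ = 2.0061×0.86340×0.23923 + 0.50453×0.97096×0.90676 = 0.414362 + 0.444202 = 0.858564.
Q̄ = (S_0/π) × [bracket] = (589/π) × 0.858564 = 160.97 W/m².
Daily total = Q̄ × 24.66 h × 3600 s/h = 160.97 × 24.66 × 3600 / 10⁶ = 14.29 MJ/m².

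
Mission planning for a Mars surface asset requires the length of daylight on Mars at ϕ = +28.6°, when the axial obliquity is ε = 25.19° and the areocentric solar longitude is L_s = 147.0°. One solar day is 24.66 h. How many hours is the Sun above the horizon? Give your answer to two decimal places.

13.35 h

sin δ = sin 25.19° × sin 147.0° = 0.23181, so δ = +13.404°.
cos h₀ = −tan ϕ · tan δ = −tan(+28.6°) × tan(+13.404°) = -0.1299, so h₀ = 1.7011 rad = 97.47°.
Daylight = 2h₀/(2π) × 24.66 h = (1.7011/π) × 24.66 = 13.35 h.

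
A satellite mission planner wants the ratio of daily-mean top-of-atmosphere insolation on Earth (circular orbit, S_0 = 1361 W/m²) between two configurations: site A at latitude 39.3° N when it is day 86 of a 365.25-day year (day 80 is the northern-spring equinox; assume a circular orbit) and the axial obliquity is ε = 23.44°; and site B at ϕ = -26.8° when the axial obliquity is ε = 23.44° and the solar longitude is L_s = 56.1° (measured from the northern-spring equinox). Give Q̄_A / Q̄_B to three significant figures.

Q̄_A / Q̄_B ≈ 1.31

— Configuration A (ϕ=+39.3°):
Solar longitude: L_s = 360° × (86 − 80)/365.25 = 5.914°.
sin δ = sin 23.44° × sin 5.914° = 0.04098, so δ = +2.349°.
cos h₀ = −tan(+39.3°) tan(+2.349°) = -0.0336, h₀ = 1.6044 rad.
Bracket: h₀ sin ϕ sin δ + cos ϕ cos δ sin h₀ = 1.6044×0.63338×0.04098 + 0.77384×0.99916×0.99944 = 0.041644 + 0.772757 = 0.814401.
Q̄ = (S_0/π) × [bracket] = (1361/π) × 0.814401 = 352.81 W/m².
— Configuration B (ϕ=-26.8°):
Solar declination: sin δ = sin ε · sin L_s = sin 23.44° × sin 56.1° = 0.33017, so δ = +19.279°.
cos h₀ = −tan(-26.8°) tan(+19.279°) = 0.1767, h₀ = 1.3932 rad.
Bracket: h₀ sin ϕ sin δ + cos ϕ cos δ sin h₀ = 1.3932×-0.45088×0.33017 + 0.89259×0.94392×0.98427 = -0.207402 + 0.829281 = 0.621879.
Q̄ = (S_0/π) × [bracket] = (1361/π) × 0.621879 = 269.41 W/m².
Ratio Q̄_A / Q̄_B = 352.81 / 269.41 = 1.310.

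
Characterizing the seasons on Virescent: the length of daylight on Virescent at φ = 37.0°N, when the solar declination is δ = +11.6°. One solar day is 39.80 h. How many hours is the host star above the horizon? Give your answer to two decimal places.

cos H₀ = −tan φ · tan δ = −tan(+37.0°) × tan(+11.600°) = -0.1547, so H₀ = 1.7261 rad = 98.90°.
Daylight = 2H₀/(2π) × 39.80 h = (1.7261/π) × 39.80 = 21.87 h.

21.87 h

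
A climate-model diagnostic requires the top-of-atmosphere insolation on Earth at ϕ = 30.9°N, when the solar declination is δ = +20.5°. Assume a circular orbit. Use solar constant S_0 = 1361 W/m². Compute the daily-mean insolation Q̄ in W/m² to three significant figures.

cos h₀ = −tan(+30.9°) tan(+20.500°) = -0.2238, h₀ = 1.7965 rad.
Bracket: h₀ sin ϕ sin δ + cos ϕ cos δ sin h₀ = 1.7965×0.51354×0.35021 + 0.85806×0.93667×0.97464 = 0.323095 + 0.783337 = 1.106432.
Q̄ = (S_0/π) × [bracket] = (1361/π) × 1.106432 = 479.3 W/m².

Q̄ ≈ 479 W/m²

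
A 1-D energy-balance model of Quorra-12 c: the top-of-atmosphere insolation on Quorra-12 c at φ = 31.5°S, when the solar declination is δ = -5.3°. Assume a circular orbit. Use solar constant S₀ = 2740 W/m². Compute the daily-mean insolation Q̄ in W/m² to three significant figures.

cos H₀ = −tan(-31.5°) tan(-5.300°) = -0.0568, H₀ = 1.6277 rad.
Bracket: H₀ sin φ sin δ + cos φ cos δ sin H₀ = 1.6277×-0.52250×-0.09237 + 0.85264×0.99572×0.99838 = 0.078558 + 0.847615 = 0.926173.
Q̄ = (S₀/π) × [bracket] = (2740/π) × 0.926173 = 807.8 W/m².

Q̄ ≈ 808 W/m²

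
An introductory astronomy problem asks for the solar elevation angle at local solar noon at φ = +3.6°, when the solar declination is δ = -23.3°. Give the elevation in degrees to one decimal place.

At local noon the hour angle is zero, so the zenith angle equals |φ − δ| = |+3.6° − (-23.300°)| = 26.900°.
Elevation = 90° − 26.900° = 63.1°.

63.1°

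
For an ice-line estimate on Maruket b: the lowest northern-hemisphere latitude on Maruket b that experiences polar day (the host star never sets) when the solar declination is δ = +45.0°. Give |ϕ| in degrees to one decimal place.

|ϕ| = 45.0°

Polar day requires cos h₀ = −tan ϕ tan δ ≤ −1, i.e. tan ϕ tan δ ≥ 1.
The boundary is |tan ϕ| · |tan δ| = 1, so |ϕ| = 90° − |δ| = 90° − 45.0° = 45.0° in the northern hemisphere.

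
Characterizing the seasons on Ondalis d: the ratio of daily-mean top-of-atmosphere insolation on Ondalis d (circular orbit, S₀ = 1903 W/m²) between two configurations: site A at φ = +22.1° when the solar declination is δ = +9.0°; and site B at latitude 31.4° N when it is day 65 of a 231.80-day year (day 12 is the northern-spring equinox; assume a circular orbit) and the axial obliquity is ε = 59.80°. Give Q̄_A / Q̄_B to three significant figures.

Q̄_A / Q̄_B ≈ 0.720

— Configuration A (φ=+22.1°):
cos H₀ = −tan(+22.1°) tan(+9.000°) = -0.0643, H₀ = 1.6352 rad.
Bracket: H₀ sin φ sin δ + cos φ cos δ sin H₀ = 1.6352×0.37622×0.15643 + 0.92653×0.98769×0.99793 = 0.096235 + 0.913230 = 1.009465.
Q̄ = (S₀/π) × [bracket] = (1903/π) × 1.009465 = 611.48 W/m².
— Configuration B (φ=+31.4°):
Solar longitude: λ_s = 360° × (65 − 12)/231.80 = 82.312°.
sin δ = sin 59.80° × sin 82.312° = 0.85651, so δ = +58.927°.
cos H₀ = −tan(+31.4°) tan(+58.927°) = -1.0129 ≤ −1 ⇒ polar day, H₀ = π.
Bracket: H₀ sin φ sin δ + cos φ cos δ sin H₀ = 3.1416×0.52101×0.85651 + 0.85355×0.51614×0.00000 = 1.401940 + 0.000000 = 1.401940.
Q̄ = (S₀/π) × [bracket] = (1903/π) × 1.401940 = 849.22 W/m².
Ratio Q̄_A / Q̄_B = 611.48 / 849.22 = 0.7200.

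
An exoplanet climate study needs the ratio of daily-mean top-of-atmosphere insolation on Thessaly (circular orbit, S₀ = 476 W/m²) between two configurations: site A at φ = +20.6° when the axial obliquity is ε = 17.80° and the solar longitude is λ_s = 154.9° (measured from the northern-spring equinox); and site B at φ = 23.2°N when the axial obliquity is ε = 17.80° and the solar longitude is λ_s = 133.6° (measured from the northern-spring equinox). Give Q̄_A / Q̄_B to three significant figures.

— Configuration A (φ=+20.6°):
Solar declination: sin δ = sin ε · sin λ_s = sin 17.80° × sin 154.9° = 0.12968, so δ = +7.451°.
cos H₀ = −tan(+20.6°) tan(+7.451°) = -0.0492, H₀ = 1.6200 rad.
Bracket: H₀ sin φ sin δ + cos φ cos δ sin H₀ = 1.6200×0.35184×0.12968 + 0.93606×0.99156×0.99879 = 0.073915 + 0.927037 = 1.000952.
Q̄ = (S₀/π) × [bracket] = (476/π) × 1.000952 = 151.66 W/m².
— Configuration B (φ=+23.2°):
Solar declination: sin δ = sin ε · sin λ_s = sin 17.80° × sin 133.6° = 0.22138, so δ = +12.790°.
cos H₀ = −tan(+23.2°) tan(+12.790°) = -0.0973, H₀ = 1.6682 rad.
Bracket: H₀ sin φ sin δ + cos φ cos δ sin H₀ = 1.6682×0.39394×0.22138 + 0.91914×0.97519×0.99526 = 0.145484 + 0.892088 = 1.037572.
Q̄ = (S₀/π) × [bracket] = (476/π) × 1.037572 = 157.21 W/m².
Ratio Q̄_A / Q̄_B = 151.66 / 157.21 = 0.9647.

Q̄_A / Q̄_B ≈ 0.965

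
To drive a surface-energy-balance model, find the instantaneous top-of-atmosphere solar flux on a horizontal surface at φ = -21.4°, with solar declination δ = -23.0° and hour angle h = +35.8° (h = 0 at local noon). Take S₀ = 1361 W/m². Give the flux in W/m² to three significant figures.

cos θ_z = sin φ sin δ + cos φ cos δ cos h = 0.142569 + 0.695115 = 0.837684.
Flux = S₀ · cos θ_z = 1361 × 0.837684 = 1140 W/m².

1.14e+03 W/m²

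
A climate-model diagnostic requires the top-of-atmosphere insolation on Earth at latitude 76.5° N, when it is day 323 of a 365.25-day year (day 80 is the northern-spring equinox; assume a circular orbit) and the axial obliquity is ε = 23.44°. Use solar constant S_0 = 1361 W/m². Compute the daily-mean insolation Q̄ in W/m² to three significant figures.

Q̄ ≈ 0.00 W/m²

Solar longitude: L_s = 360° × (323 − 80)/365.25 = 239.507°.
sin δ = sin 23.44° × sin 239.507° = -0.34277, so δ = -20.046°.
cos h₀ = −tan(+76.5°) tan(-20.046°) = 1.5198 ≥ 1 ⇒ polar night, h₀ = 0 and Q̄ = 0.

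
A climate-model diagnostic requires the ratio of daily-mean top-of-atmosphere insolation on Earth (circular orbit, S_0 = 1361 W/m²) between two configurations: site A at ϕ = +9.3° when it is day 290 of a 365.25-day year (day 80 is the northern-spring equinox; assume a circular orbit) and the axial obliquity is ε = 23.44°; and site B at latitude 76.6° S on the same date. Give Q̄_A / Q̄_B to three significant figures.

Q̄_A / Q̄_B ≈ 1.61

— Configuration A (ϕ=+9.3°):
Solar longitude: L_s = 360° × (290 − 80)/365.25 = 206.982°.
sin δ = sin 23.44° × sin 206.982° = -0.18048, so δ = -10.398°.
cos h₀ = −tan(+9.3°) tan(-10.398°) = 0.0300, h₀ = 1.5407 rad.
Bracket: h₀ sin ϕ sin δ + cos ϕ cos δ sin h₀ = 1.5407×0.16160×-0.18048 + 0.98686×0.98358×0.99955 = -0.044935 + 0.970219 = 0.925284.
Q̄ = (S_0/π) × [bracket] = (1361/π) × 0.925284 = 400.85 W/m².
— Configuration B (ϕ=-76.6°):
cos h₀ = −tan(-76.6°) tan(-10.398°) = -0.7702, h₀ = 2.4500 rad.
Bracket: h₀ sin ϕ sin δ + cos ϕ cos δ sin h₀ = 2.4500×-0.97278×-0.18048 + 0.23175×0.98358×0.63778 = 0.430140 + 0.145379 = 0.575519.
Q̄ = (S_0/π) × [bracket] = (1361/π) × 0.575519 = 249.33 W/m².
Ratio Q̄_A / Q̄_B = 400.85 / 249.33 = 1.608.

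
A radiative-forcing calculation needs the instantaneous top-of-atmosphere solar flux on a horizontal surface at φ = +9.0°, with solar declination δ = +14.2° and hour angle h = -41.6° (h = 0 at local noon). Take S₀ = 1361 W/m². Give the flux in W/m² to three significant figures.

cos θ_z = sin φ sin δ + cos φ cos δ cos h = 0.038375 + 0.716024 = 0.754399.
Flux = S₀ · cos θ_z = 1361 × 0.754399 = 1027 W/m².

1.03e+03 W/m²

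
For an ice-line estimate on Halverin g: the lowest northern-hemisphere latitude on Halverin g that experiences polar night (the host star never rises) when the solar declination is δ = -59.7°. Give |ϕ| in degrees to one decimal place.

|ϕ| = 30.3°

Polar night requires cos h₀ = −tan ϕ tan δ ≥ 1, i.e. tan ϕ tan δ ≤ −1.
The boundary is |tan ϕ| · |tan δ| = 1, so |ϕ| = 90° − |δ| = 90° − 59.7° = 30.3° in the northern hemisphere.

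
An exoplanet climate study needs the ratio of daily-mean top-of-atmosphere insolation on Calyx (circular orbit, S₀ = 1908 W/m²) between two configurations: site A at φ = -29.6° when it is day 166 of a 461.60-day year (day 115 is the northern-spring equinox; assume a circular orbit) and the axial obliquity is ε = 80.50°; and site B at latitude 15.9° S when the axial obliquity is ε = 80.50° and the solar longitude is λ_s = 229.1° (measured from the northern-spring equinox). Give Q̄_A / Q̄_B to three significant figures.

Q̄_A / Q̄_B ≈ 0.260

— Configuration A (φ=-29.6°):
Solar longitude: λ_s = 360° × (166 − 115)/461.60 = 39.775°.
sin δ = sin 80.50° × sin 39.775° = 0.63100, so δ = +39.124°.
cos H₀ = −tan(-29.6°) tan(+39.124°) = 0.4621, H₀ = 1.0905 rad.
Bracket: H₀ sin φ sin δ + cos φ cos δ sin H₀ = 1.0905×-0.49394×0.63100 + 0.86949×0.77579×0.88685 = -0.339883 + 0.598217 = 0.258334.
Q̄ = (S₀/π) × [bracket] = (1908/π) × 0.258334 = 156.90 W/m².
— Configuration B (φ=-15.9°):
Solar declination: sin δ = sin ε · sin λ_s = sin 80.50° × sin 229.1° = -0.74549, so δ = -48.201°.
cos H₀ = −tan(-15.9°) tan(-48.201°) = -0.3186, H₀ = 1.8951 rad.
Bracket: H₀ sin φ sin δ + cos φ cos δ sin H₀ = 1.8951×-0.27396×-0.74549 + 0.96174×0.66652×0.94789 = 0.387045 + 0.607615 = 0.994660.
Q̄ = (S₀/π) × [bracket] = (1908/π) × 0.994660 = 604.09 W/m².
Ratio Q̄_A / Q̄_B = 156.90 / 604.09 = 0.2597.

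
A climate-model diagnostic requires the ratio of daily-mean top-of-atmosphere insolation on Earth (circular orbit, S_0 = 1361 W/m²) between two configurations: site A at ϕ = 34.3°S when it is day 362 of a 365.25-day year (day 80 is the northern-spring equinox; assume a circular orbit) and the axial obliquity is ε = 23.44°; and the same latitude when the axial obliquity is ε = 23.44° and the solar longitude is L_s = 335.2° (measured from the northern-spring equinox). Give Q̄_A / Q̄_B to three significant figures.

Q̄_A / Q̄_B ≈ 1.18

— Configuration A (ϕ=-34.3°):
Solar longitude: L_s = 360° × (362 − 80)/365.25 = 277.947°.
sin δ = sin 23.44° × sin 277.947° = -0.39397, so δ = -23.202°.
cos h₀ = −tan(-34.3°) tan(-23.202°) = -0.2924, h₀ = 1.8675 rad.
Bracket: h₀ sin ϕ sin δ + cos ϕ cos δ sin h₀ = 1.8675×-0.56353×-0.39397 + 0.82610×0.91912×0.95630 = 0.414611 + 0.726104 = 1.140715.
Q̄ = (S_0/π) × [bracket] = (1361/π) × 1.140715 = 494.18 W/m².
— Configuration B (ϕ=-34.3°):
Solar declination: sin δ = sin ε · sin L_s = sin 23.44° × sin 335.2° = -0.16685, so δ = -9.605°.
cos h₀ = −tan(-34.3°) tan(-9.605°) = -0.1154, h₀ = 1.6865 rad.
Bracket: h₀ sin ϕ sin δ + cos ϕ cos δ sin h₀ = 1.6865×-0.56353×-0.16685 + 0.82610×0.98598×0.99331 = 0.158573 + 0.809069 = 0.967642.
Q̄ = (S_0/π) × [bracket] = (1361/π) × 0.967642 = 419.20 W/m².
Ratio Q̄_A / Q̄_B = 494.18 / 419.20 = 1.179.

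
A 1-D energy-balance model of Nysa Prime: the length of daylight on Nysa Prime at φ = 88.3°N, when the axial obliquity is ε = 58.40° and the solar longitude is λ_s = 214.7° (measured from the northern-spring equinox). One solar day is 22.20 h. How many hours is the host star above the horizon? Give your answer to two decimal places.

Solar declination: sin δ = sin ε · sin λ_s = sin 58.40° × sin 214.7° = -0.48487, so δ = -29.004°.
cos H₀ = −tan φ · tan δ = 18.6797 ≥ 1, so the host star never rises (polar night) and H₀ = 0.
Daylight = 2H₀/(2π) × 22.20 h = (0.0000/π) × 22.20 = 0.00 h.

0.00 h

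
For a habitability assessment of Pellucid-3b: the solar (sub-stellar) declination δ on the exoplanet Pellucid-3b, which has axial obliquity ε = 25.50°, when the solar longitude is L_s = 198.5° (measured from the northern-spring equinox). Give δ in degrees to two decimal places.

δ = -7.85°

sin δ = sin ε · sin L_s = sin 25.50° × sin 198.5° = -0.136603.
δ = arcsin(-0.136603) = -7.85°.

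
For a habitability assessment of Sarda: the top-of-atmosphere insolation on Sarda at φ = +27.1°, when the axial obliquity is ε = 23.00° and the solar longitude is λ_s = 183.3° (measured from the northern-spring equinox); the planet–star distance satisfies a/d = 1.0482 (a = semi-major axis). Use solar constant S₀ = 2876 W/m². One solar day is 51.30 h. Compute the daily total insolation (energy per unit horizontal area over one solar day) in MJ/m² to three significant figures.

Solar declination: sin δ = sin ε · sin λ_s = sin 23.00° × sin 183.3° = -0.02249, so δ = -1.289°.
cos H₀ = −tan(+27.1°) tan(-1.289°) = 0.0115, H₀ = 1.5593 rad.
Bracket: H₀ sin φ sin δ + cos φ cos δ sin H₀ = 1.5593×0.45554×-0.02249 + 0.89021×0.99975×0.99993 = -0.015975 + 0.889925 = 0.873950.
Inverse-square distance factor (a/d)² = 1.0482² = 1.098723.
Q̄ = (S₀/π) × 1.098723 × [bracket] = (2876/π) × 1.098723 × 0.873950 = 879.05 W/m².
Daily total = Q̄ × 51.30 h × 3600 s/h = 879.05 × 51.30 × 3600 / 10⁶ = 162.3 MJ/m².

162 MJ/m²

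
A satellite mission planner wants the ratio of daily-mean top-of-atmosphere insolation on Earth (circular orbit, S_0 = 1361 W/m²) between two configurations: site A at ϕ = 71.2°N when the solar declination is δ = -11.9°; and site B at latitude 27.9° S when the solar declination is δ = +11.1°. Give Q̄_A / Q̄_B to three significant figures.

Q̄_A / Q̄_B ≈ 0.0977

— Configuration A (ϕ=+71.2°):
cos h₀ = −tan(+71.2°) tan(-11.900°) = 0.6190, h₀ = 0.9033 rad.
Bracket: h₀ sin ϕ sin δ + cos ϕ cos δ sin h₀ = 0.9033×0.94665×-0.20620 + 0.32227×0.97851×0.78537 = -0.176323 + 0.247662 = 0.071339.
Q̄ = (S_0/π) × [bracket] = (1361/π) × 0.071339 = 30.905 W/m².
— Configuration B (ϕ=-27.9°):
cos h₀ = −tan(-27.9°) tan(+11.100°) = 0.1039, h₀ = 1.4667 rad.
Bracket: h₀ sin ϕ sin δ + cos ϕ cos δ sin h₀ = 1.4667×-0.46793×0.19252 + 0.88377×0.98129×0.99459 = -0.132129 + 0.862543 = 0.730414.
Q̄ = (S_0/π) × [bracket] = (1361/π) × 0.730414 = 316.43 W/m².
Ratio Q̄_A / Q̄_B = 30.905 / 316.43 = 0.09767.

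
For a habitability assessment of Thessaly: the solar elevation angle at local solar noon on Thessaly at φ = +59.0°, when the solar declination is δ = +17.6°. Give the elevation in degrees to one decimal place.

48.6°

At local noon the hour angle is zero, so the zenith angle equals |φ − δ| = |+59.0° − (+17.600°)| = 41.400°.
Elevation = 90° − 41.400° = 48.6°.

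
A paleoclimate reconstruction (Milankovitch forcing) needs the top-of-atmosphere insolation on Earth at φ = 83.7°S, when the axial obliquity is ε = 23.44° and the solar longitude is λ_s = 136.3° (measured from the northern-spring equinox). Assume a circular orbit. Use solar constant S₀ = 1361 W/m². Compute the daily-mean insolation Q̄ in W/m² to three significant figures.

Solar declination: sin δ = sin ε · sin λ_s = sin 23.44° × sin 136.3° = 0.27483, so δ = +15.952°.
cos H₀ = −tan(-83.7°) tan(+15.952°) = 2.5890 ≥ 1 ⇒ polar night, H₀ = 0 and Q̄ = 0.

Q̄ ≈ 0.00 W/m²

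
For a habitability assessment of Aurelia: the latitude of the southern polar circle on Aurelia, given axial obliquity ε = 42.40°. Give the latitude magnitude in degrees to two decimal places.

47.60°

The polar circle is the lowest latitude that experiences at least one full rotation of continuous darkness at the northern-summer solstice; it lies at |φ| = 90° − ε = 90° − 42.40° = 47.60°.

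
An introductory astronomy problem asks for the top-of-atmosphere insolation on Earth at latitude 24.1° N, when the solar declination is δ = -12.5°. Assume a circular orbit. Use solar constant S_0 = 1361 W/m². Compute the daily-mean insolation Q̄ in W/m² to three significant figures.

Q̄ ≈ 328 W/m²

cos h₀ = −tan(+24.1°) tan(-12.500°) = 0.0992, h₀ = 1.4715 rad.
Bracket: h₀ sin ϕ sin δ + cos ϕ cos δ sin h₀ = 1.4715×0.40833×-0.21644 + 0.91283×0.97630×0.99507 = -0.130050 + 0.886802 = 0.756752.
Q̄ = (S_0/π) × [bracket] = (1361/π) × 0.756752 = 327.8 W/m².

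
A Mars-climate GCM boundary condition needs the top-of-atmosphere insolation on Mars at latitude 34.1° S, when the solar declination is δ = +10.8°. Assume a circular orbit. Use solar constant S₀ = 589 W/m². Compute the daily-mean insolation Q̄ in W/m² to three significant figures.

cos H₀ = −tan(-34.1°) tan(+10.800°) = 0.1292, H₀ = 1.4413 rad.
Bracket: H₀ sin φ sin δ + cos φ cos δ sin H₀ = 1.4413×-0.56064×0.18738 + 0.82806×0.98229×0.99162 = -0.151412 + 0.806579 = 0.655167.
Q̄ = (S₀/π) × [bracket] = (589/π) × 0.655167 = 122.8 W/m².

Q̄ ≈ 123 W/m²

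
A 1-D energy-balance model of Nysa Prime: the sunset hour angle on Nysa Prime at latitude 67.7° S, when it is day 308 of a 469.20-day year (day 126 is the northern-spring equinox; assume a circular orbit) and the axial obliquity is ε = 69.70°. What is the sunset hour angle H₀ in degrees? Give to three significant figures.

Solar longitude: λ_s = 360° × (308 − 126)/469.20 = 139.642°.
sin δ = sin 69.70° × sin 139.642° = 0.60734, so δ = +37.398°.
cos H₀ = −tan φ · tan δ = 1.8640 ≥ 1, so the host star never rises (polar night) and H₀ = 0.

H₀ = 0.00°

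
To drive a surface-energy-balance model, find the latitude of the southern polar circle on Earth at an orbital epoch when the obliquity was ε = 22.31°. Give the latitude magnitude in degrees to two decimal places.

The polar circle is the lowest latitude that experiences at least one full rotation of continuous darkness at the northern-summer solstice; it lies at |φ| = 90° − ε = 90° − 22.31° = 67.69°.

67.69°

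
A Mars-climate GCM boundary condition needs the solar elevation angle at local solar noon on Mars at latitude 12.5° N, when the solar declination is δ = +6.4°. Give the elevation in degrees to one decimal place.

83.9°

At local noon the hour angle is zero, so the zenith angle equals |φ − δ| = |+12.5° − (+6.400°)| = 6.100°.
Elevation = 90° − 6.100° = 83.9°.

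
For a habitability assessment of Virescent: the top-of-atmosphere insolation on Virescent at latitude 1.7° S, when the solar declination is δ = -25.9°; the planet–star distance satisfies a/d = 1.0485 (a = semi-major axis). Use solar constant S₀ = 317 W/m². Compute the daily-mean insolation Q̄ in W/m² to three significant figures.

cos H₀ = −tan(-1.7°) tan(-25.900°) = -0.0144, H₀ = 1.5852 rad.
Bracket: H₀ sin φ sin δ + cos φ cos δ sin H₀ = 1.5852×-0.02967×-0.43680 + 0.99956×0.89956×0.99990 = 0.020544 + 0.899074 = 0.919618.
Inverse-square distance factor (a/d)² = 1.0485² = 1.099352.
Q̄ = (S₀/π) × 1.099352 × [bracket] = (317/π) × 1.099352 × 0.919618 = 102.0 W/m².

Q̄ ≈ 102 W/m²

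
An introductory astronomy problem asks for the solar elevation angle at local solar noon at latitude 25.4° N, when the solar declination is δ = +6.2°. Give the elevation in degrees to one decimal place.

At local noon the hour angle is zero, so the zenith angle equals |φ − δ| = |+25.4° − (+6.200°)| = 19.200°.
Elevation = 90° − 19.200° = 70.8°.

70.8°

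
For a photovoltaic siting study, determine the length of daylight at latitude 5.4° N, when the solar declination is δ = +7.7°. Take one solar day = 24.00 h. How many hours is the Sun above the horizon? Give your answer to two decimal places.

cos H₀ = −tan φ · tan δ = −tan(+5.4°) × tan(+7.700°) = -0.0128, so H₀ = 1.5836 rad = 90.73°.
Daylight = 2H₀/(2π) × 24.00 h = (1.5836/π) × 24.00 = 12.10 h.

12.10 h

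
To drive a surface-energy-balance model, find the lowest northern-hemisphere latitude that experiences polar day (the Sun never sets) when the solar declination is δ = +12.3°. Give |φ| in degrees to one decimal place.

Polar day requires cos H₀ = −tan φ tan δ ≤ −1, i.e. tan φ tan δ ≥ 1.
The boundary is |tan φ| · |tan δ| = 1, so |φ| = 90° − |δ| = 90° − 12.3° = 77.7° in the northern hemisphere.

|φ| = 77.7°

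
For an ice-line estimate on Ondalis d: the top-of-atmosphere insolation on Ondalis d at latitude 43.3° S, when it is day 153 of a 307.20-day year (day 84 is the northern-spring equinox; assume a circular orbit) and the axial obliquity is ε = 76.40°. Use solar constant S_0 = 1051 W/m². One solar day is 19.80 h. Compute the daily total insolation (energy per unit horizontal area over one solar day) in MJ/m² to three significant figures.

Solar longitude: L_s = 360° × (153 − 84)/307.20 = 80.859°.
sin δ = sin 76.40° × sin 80.859° = 0.95962, so δ = +73.662°.
cos h₀ = −tan(-43.3°) tan(+73.662°) = 3.2147 ≥ 1 ⇒ polar night, h₀ = 0 and Q̄ = 0.
Daily total = Q̄ × 19.80 h × 3600 s/h = 0.00 MJ/m².

0.00 MJ/m²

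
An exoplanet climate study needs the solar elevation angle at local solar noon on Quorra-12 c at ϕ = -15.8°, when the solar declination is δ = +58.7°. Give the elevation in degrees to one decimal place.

15.5°

At local noon the hour angle is zero, so the zenith angle equals |ϕ − δ| = |-15.8° − (+58.700°)| = 74.500°.
Elevation = 90° − 74.500° = 15.5°.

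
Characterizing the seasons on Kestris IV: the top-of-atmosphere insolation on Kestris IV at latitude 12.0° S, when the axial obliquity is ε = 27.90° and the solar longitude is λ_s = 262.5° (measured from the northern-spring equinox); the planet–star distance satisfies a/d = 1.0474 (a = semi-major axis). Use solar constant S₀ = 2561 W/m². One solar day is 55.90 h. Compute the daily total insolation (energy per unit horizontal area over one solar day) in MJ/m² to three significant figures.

184 MJ/m²

Solar declination: sin δ = sin ε · sin λ_s = sin 27.90° × sin 262.5° = -0.46393, so δ = -27.641°.
cos H₀ = −tan(-12.0°) tan(-27.641°) = -0.1113, H₀ = 1.6823 rad.
Bracket: H₀ sin φ sin δ + cos φ cos δ sin H₀ = 1.6823×-0.20791×-0.46393 + 0.97815×0.88587×0.99379 = 0.162267 + 0.861133 = 1.023400.
Inverse-square distance factor (a/d)² = 1.0474² = 1.097047.
Q̄ = (S₀/π) × 1.097047 × [bracket] = (2561/π) × 1.097047 × 1.023400 = 915.23 W/m².
Daily total = Q̄ × 55.90 h × 3600 s/h = 915.23 × 55.90 × 3600 / 10⁶ = 184.2 MJ/m².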